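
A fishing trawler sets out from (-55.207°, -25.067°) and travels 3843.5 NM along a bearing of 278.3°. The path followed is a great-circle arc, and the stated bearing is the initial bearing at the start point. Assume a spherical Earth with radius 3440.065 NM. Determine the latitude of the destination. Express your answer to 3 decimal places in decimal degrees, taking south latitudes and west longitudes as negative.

δ = 3843.5/3440.065 = 1.117275 rad (64.0152°).
Start latitude φ₁ = -0.963544 rad; initial bearing θ = 4.857251 rad.
sin φ₂ = sin φ₁ cos δ + cos φ₁ sin δ cos θ = (-0.821219)(0.438133) + (0.570613)(0.898910)(0.144356) = -0.285759
φ₂ = asin(-0.285759) = -0.289798 rad = -16.604°.
For the longitude increment, Δλ = atan2( sin θ sin δ cos φ₁, cos δ − sin φ₁ sin φ₂ ) = atan2(-0.507557, 0.203463) = -68.156°.
Hence λ₂ = -25.067° + -68.156° = -93.223°.

latitude -16.604°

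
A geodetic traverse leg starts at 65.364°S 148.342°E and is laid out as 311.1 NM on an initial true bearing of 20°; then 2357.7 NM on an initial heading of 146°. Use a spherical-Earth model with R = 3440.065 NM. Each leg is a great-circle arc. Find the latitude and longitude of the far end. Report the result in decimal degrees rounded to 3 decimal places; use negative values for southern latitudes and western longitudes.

latitude -68.794°, longitude -106.167°

Apply the spherical direct solution leg by leg, carrying full precision between legs.
Leg 1: from (-65.364°, 148.342°), δ = 311.1/3440.065 = 0.090434 rad, θ = 20° → φ = -60.445°, λ = 151.932°.
Leg 2: from (-60.445°, 151.932°), δ = 2357.7/3440.065 = 0.685365 rad, θ = 146° → φ = -68.794°, λ = -106.167°.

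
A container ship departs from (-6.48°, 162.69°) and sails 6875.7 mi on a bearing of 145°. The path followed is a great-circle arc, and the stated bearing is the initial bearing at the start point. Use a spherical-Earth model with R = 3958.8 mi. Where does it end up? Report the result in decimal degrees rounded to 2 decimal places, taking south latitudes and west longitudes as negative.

latitude -51.64°, longitude -83.01°

Angular distance δ = d/R = 6875.7 / 3958.8 = 1.736814 rad.
With φ₁ = -6.48° = -0.113097 rad and θ = 145° = 2.530727 rad:
Applying the spherical law of cosines for sides, sin φ₂ = sin φ₁ cos δ + cos φ₁ sin δ cos θ = -0.784078, so φ₂ = -51.64°.
For the longitude increment, Δλ = atan2( sin θ sin δ cos φ₁, cos δ − sin φ₁ sin φ₂ ) = atan2(0.562076, -0.253744) = 114.30°.
λ₂ = 162.69° + 114.30° = 276.99°, normalized to (−180°, 180°] → -83.01°.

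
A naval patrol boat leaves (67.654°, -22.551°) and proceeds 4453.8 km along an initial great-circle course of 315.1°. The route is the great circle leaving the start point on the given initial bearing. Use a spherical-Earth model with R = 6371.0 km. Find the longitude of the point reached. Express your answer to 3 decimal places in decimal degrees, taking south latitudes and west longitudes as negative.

Central angle δ = d/R = 0.699074 rad.
With φ₁ = 67.654° = 1.180785 rad and θ = 315.1° = 5.499532 rad:
sin φ₂ = sin φ₁ cos δ + cos φ₁ sin δ cos θ = (0.924905)(0.765438) + (0.380199)(0.643509)(0.708340) = 0.881261
φ₂ = asin(0.881261) = 1.078524 rad = 61.795°.
For the longitude increment, Δλ = atan2( sin θ sin δ cos φ₁, cos δ − sin φ₁ sin φ₂ ) = atan2(-0.172700, -0.049644) = -106.038°.
λ₂ = λ₁ + Δλ = -128.589°.

longitude -128.589°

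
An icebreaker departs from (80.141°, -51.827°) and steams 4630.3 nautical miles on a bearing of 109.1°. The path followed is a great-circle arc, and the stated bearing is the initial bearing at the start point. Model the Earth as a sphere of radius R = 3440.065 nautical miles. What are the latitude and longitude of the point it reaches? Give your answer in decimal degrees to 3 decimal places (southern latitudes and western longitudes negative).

The arc subtends δ = 4630.3/3440.065 = 1.345992 rad at the centre.
Start latitude φ₁ = 1.398724 rad; initial bearing θ = 1.904154 rad.
sin φ₂ = sin φ₁ cos δ + cos φ₁ sin δ cos θ = (0.985232)(0.222916) + (0.171224)(0.974838)(-0.327218) = 0.165006
φ₂ = asin(0.165006) = 0.165764 rad = 9.498°.
Then Δλ = atan2(0.157727, 0.060347) = 1.205378 rad, from sin θ sin δ cos φ₁ over cos δ − sin φ₁ sin φ₂.
Hence λ₂ = -51.827° + 69.063° = 17.236°.

latitude 9.498°, longitude 17.236°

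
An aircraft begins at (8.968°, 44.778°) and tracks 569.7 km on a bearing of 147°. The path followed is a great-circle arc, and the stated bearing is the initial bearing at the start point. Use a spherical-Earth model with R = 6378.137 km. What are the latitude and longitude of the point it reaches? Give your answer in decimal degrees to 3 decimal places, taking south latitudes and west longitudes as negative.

The arc subtends δ = 569.7/6378.137 = 0.089321 rad at the centre.
With φ₁ = 8.968° = 0.156521 rad and θ = 147° = 2.565634 rad:
Destination latitude: φ₂ = arcsin( sin φ₁ cos δ + cos φ₁ sin δ cos θ ) = arcsin(0.081365) = 4.667°.
For the longitude increment, Δλ = atan2( sin θ sin δ cos φ₁, cos δ − sin φ₁ sin φ₂ ) = atan2(0.047989, 0.983330) = 2.794°.
Hence λ₂ = 44.778° + 2.794° = 47.572°.

latitude 4.667°, longitude 47.572°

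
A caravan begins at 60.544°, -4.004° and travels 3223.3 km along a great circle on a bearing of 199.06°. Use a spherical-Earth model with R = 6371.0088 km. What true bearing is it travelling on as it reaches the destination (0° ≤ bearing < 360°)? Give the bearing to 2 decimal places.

final bearing 190.97°

Central angle δ = d/R = 0.505932 rad.
Start latitude φ₁ = 1.056692 rad; initial bearing θ = 3.474252 rad.
Applying the spherical law of cosines for sides, sin φ₂ = sin φ₁ cos δ + cos φ₁ sin δ cos θ = 0.536400, so φ₂ = 32.439°.
Δλ = atan2( sin θ sin δ cos φ₁ , cos δ − sin φ₁ sin φ₂ ) = atan2(-0.077824, 0.407662) = -0.188634 rad = -10.808°.
λ₂ = λ₁ + Δλ = -14.812°.
The forward bearing on arrival equals the back-azimuth from the destination plus 180°.
Back-azimuth from P₂ (32.44°, -14.81°) to P₁ (60.54°, -4.00°), with Δλ' = λ₁ − λ₂ = 10.81°: atan2( sin Δλ' cos φ₁ , cos φ₂ sin φ₁ − sin φ₂ cos φ₁ cos Δλ' ) = 10.97°.
Final bearing = (10.97° + 180°) mod 360° = 190.97°.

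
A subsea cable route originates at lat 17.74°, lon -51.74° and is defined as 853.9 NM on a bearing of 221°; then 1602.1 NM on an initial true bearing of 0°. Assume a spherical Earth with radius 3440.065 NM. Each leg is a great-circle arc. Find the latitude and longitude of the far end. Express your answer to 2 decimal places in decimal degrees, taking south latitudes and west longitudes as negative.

latitude 33.50°, longitude -61.08°

Apply the spherical direct solution leg by leg, carrying full precision between legs.
Leg 1: from (17.74°, -51.74°), δ = 853.9/3440.065 = 0.248222 rad, θ = 221° → φ = 6.82°, λ = -61.08°.
Leg 2: from (6.82°, -61.08°), δ = 1602.1/3440.065 = 0.465718 rad, θ = 0° → φ = 33.50°, λ = -61.08°.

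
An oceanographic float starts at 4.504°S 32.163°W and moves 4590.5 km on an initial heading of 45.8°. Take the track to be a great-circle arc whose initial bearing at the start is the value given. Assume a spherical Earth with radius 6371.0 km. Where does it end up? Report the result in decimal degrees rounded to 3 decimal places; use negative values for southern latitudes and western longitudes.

latitude 23.550°, longitude -1.100°

Angular distance δ = d/R = 4590.5 / 6371 = 0.720531 rad.
Start latitude φ₁ = -0.078610 rad; initial bearing θ = 0.799361 rad.
Applying the spherical law of cosines for sides, sin φ₂ = sin φ₁ cos δ + cos φ₁ sin δ cos θ = 0.399547, so φ₂ = 23.550°.
Δλ = atan2( sin θ sin δ cos φ₁ , cos δ − sin φ₁ sin φ₂ ) = atan2(0.471545, 0.782832) = 0.542152 rad = 31.063°.
Hence λ₂ = -32.163° + 31.063° = -1.100°.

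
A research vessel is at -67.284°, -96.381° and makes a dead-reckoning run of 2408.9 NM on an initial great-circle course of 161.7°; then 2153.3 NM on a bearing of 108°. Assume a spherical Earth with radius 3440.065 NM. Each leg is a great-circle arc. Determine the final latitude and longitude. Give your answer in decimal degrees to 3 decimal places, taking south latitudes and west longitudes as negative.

latitude -55.492°, longitude 126.267°

Apply the spherical direct solution leg by leg, carrying full precision between legs.
Leg 1: from (-67.284°, -96.381°), δ = 2408.9/3440.065 = 0.700248 rad, θ = 161.7° → φ = -70.327°, λ = 46.676°.
Leg 2: from (-70.327°, 46.676°), δ = 2153.3/3440.065 = 0.625947 rad, θ = 108° → φ = -55.492°, λ = 126.267°.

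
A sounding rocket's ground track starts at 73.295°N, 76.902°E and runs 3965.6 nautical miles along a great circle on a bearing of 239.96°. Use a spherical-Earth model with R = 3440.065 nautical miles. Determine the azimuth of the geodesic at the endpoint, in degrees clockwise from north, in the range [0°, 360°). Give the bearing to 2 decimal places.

Central angle δ = d/R = 1.152769 rad.
With φ₁ = 73.295° = 1.279239 rad and θ = 239.96° = 4.188092 rad:
Destination latitude: φ₂ = arcsin( sin φ₁ cos δ + cos φ₁ sin δ cos θ ) = arcsin(0.257321) = 14.911°.
Then Δλ = atan2(-0.227407, 0.159497) = -0.959149 rad, from sin θ sin δ cos φ₁ over cos δ − sin φ₁ sin φ₂.
Hence λ₂ = 76.902° + -54.955° = 21.947°.
The forward bearing on arrival equals the back-azimuth from the destination plus 180°.
Back-azimuth from P₂ (14.91°, 21.95°) to P₁ (73.30°, 76.90°), with Δλ' = λ₁ − λ₂ = 54.96°: atan2( sin Δλ' cos φ₁ , cos φ₂ sin φ₁ − sin φ₂ cos φ₁ cos Δλ' ) = 14.92°.
Final bearing = (14.92° + 180°) mod 360° = 194.92°.

final bearing 194.92°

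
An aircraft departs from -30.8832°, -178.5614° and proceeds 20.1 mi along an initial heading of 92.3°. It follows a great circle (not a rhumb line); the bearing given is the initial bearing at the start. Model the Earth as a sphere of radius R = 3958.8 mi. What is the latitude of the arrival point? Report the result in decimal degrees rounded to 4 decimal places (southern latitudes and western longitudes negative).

latitude -30.8944°

Central angle δ = d/R = 0.005077 rad.
With φ₁ = -30.8832° = -0.539014 rad and θ = 92.3° = 1.610939 rad:
Destination latitude: φ₂ = arcsin( sin φ₁ cos δ + cos φ₁ sin δ cos θ ) = arcsin(-0.513458) = -30.8944°.
Δλ = atan2( sin θ sin δ cos φ₁ , cos δ − sin φ₁ sin φ₂ ) = atan2(0.004354, 0.736435) = 0.005912 rad = 0.3387°.
Hence λ₂ = -178.5614° + 0.3387° = -178.2227°.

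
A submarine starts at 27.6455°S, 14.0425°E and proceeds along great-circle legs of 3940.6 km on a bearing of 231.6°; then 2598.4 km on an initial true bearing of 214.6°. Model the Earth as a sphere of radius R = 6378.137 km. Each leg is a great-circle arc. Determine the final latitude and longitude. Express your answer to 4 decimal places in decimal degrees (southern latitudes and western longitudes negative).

Apply the spherical direct solution leg by leg, carrying full precision between legs.
Leg 1: from (-27.6455°, 14.0425°), δ = 3940.6/6378.137 = 0.617829 rad, θ = 231.6° → φ = -44.1833°, λ = -25.2329°.
Leg 2: from (-44.1833°, -25.2329°), δ = 2598.4/6378.137 = 0.407392 rad, θ = 214.6° → φ = -60.9027°, λ = -52.7918°.

latitude -60.9027°, longitude -52.7918°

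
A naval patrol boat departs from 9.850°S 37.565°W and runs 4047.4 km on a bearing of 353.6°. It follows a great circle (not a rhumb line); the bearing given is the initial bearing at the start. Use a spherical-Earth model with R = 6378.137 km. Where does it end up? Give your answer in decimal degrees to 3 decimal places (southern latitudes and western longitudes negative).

latitude 26.276°, longitude -41.791°

Central angle δ = d/R = 0.634574 rad.
With φ₁ = -9.850° = -0.171915 rad and θ = 353.6° = 6.171484 rad:
sin φ₂ = sin φ₁ cos δ + cos φ₁ sin δ cos θ = (-0.171069)(0.805324) + (0.985259)(0.592835)(0.993768) = 0.442689
φ₂ = asin(0.442689) = 0.458595 rad = 26.276°.
For the longitude increment, Δλ = atan2( sin θ sin δ cos φ₁, cos δ − sin φ₁ sin φ₂ ) = atan2(-0.065109, 0.881055) = -4.226°.
λ₂ = λ₁ + Δλ = -41.791°.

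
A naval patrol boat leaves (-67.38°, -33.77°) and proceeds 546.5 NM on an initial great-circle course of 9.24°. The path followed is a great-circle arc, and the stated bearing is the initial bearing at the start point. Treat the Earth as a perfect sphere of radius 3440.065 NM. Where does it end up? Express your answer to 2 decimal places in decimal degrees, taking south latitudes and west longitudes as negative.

latitude -58.36°, longitude -30.99°

Central angle δ = d/R = 0.158863 rad.
Converting: φ₁ = -1.176003 rad, θ = 0.161268 rad.
Applying the spherical law of cosines for sides, sin φ₂ = sin φ₁ cos δ + cos φ₁ sin δ cos θ = -0.851397, so φ₂ = -58.36°.
Δλ = atan2( sin θ sin δ cos φ₁ , cos δ − sin φ₁ sin φ₂ ) = atan2(0.009770, 0.201504) = 0.048447 rad = 2.78°.
Hence λ₂ = -33.77° + 2.78° = -30.99°.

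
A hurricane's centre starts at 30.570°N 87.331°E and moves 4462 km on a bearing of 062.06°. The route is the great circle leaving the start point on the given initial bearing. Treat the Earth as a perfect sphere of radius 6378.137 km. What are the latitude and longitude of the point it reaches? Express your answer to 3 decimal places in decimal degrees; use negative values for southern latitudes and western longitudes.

latitude 40.458°, longitude 135.715°

The arc subtends δ = 4462/6378.137 = 0.699577 rad at the centre.
With φ₁ = 30.570° = 0.533547 rad and θ = 62.06° = 1.083151 rad:
sin φ₂ = sin φ₁ cos δ + cos φ₁ sin δ cos θ = (0.508591)(0.765114) + (0.861008)(0.643894)(0.468547) = 0.648892
φ₂ = asin(0.648892) = 0.706127 rad = 40.458°.
Δλ = atan2( sin θ sin δ cos φ₁ , cos δ − sin φ₁ sin φ₂ ) = atan2(0.489777, 0.435094) = 0.844454 rad = 48.384°.
λ₂ = λ₁ + Δλ = 135.715°.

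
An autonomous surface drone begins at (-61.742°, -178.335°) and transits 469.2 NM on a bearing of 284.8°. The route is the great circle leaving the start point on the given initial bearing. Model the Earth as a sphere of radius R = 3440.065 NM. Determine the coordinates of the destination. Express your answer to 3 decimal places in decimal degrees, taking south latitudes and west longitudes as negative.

latitude -58.893°, longitude 166.924°

Angular distance δ = d/R = 469.2 / 3440.065 = 0.136393 rad.
Start latitude φ₁ = -1.077601 rad; initial bearing θ = 4.970698 rad.
sin φ₂ = sin φ₁ cos δ + cos φ₁ sin δ cos θ = (-0.880825)(0.990713) + (0.473443)(0.135970)(0.255446) = -0.856200
φ₂ = asin(-0.856200) = -1.027870 rad = -58.893°.
Δλ = atan2( sin θ sin δ cos φ₁ , cos δ − sin φ₁ sin φ₂ ) = atan2(-0.062238, 0.236551) = -0.257277 rad = -14.741°.
λ₂ = -178.335° + -14.741° = -193.076°, normalized to (−180°, 180°] → 166.924°.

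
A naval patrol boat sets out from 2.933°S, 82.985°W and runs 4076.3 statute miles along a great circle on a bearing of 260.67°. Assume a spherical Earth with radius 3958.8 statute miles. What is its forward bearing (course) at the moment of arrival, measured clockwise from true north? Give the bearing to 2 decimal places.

δ = 4076.3/3958.8 = 1.029681 rad (58.9964°).
Start latitude φ₁ = -0.051191 rad; initial bearing θ = 4.549550 rad.
Applying the spherical law of cosines for sides, sin φ₂ = sin φ₁ cos δ + cos φ₁ sin δ cos θ = -0.165133, so φ₂ = -9.505°.
Then Δλ = atan2(-0.844688, 0.506643) = -1.030524 rad, from sin θ sin δ cos φ₁ over cos δ − sin φ₁ sin φ₂.
λ₂ = -82.985° + -59.045° = -142.030°.
The forward bearing on arrival equals the back-azimuth from the destination plus 180°.
Back-azimuth from P₂ (-9.50°, -142.03°) to P₁ (-2.93°, -82.98°), with Δλ' = λ₁ − λ₂ = 59.04°: atan2( sin Δλ' cos φ₁ , cos φ₂ sin φ₁ − sin φ₂ cos φ₁ cos Δλ' ) = 87.70°.
Final bearing = (87.70° + 180°) mod 360° = 267.70°.

final bearing 267.70°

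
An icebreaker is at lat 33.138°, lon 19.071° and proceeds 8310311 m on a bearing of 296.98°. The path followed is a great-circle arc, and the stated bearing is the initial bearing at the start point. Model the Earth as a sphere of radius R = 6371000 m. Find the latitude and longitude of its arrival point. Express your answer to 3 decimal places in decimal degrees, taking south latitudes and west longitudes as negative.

Angular distance δ = d/R = 8310311 / 6371000 = 1.304397 rad.
With φ₁ = 33.138° = 0.578367 rad and θ = 296.98° = 5.183279 rad:
Applying the spherical law of cosines for sides, sin φ₂ = sin φ₁ cos δ + cos φ₁ sin δ cos θ = 0.510404, so φ₂ = 30.691°.
For the longitude increment, Δλ = atan2( sin θ sin δ cos φ₁, cos δ − sin φ₁ sin φ₂ ) = atan2(-0.719900, -0.015756) = -91.254°.
Hence λ₂ = 19.071° + -91.254° = -72.183°.

latitude 30.691°, longitude -72.183°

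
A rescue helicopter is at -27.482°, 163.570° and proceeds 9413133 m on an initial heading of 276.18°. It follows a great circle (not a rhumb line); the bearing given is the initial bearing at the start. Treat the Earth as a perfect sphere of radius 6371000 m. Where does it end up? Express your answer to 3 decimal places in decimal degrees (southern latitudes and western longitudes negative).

Angular distance δ = d/R = 9413133 / 6371000 = 1.477497 rad.
With φ₁ = -27.482° = -0.479651 rad and θ = 276.18° = 4.820250 rad:
sin φ₂ = sin φ₁ cos δ + cos φ₁ sin δ cos θ = (-0.461470)(0.093164) + (0.887156)(0.995651)(0.107652) = 0.052097
φ₂ = asin(0.052097) = 0.052120 rad = 2.986°.
Δλ = atan2( sin θ sin δ cos φ₁ , cos δ − sin φ₁ sin φ₂ ) = atan2(-0.878164, 0.117205) = -1.438114 rad = -82.398°.
Hence λ₂ = 163.570° + -82.398° = 81.172°.

latitude 2.986°, longitude 81.172°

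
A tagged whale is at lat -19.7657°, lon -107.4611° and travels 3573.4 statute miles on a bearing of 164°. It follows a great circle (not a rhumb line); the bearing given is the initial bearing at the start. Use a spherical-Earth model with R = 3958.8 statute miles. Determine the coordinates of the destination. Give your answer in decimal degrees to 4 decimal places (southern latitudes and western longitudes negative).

Central angle δ = d/R = 0.902647 rad.
With φ₁ = -19.7657° = -0.344977 rad and θ = 164° = 2.862340 rad:
Applying the spherical law of cosines for sides, sin φ₂ = sin φ₁ cos δ + cos φ₁ sin δ cos θ = -0.919616, so φ₂ = -66.8700°.
Δλ = atan2( sin θ sin δ cos φ₁ , cos δ − sin φ₁ sin φ₂ ) = atan2(0.203619, 0.308543) = 0.583330 rad = 33.4223°.
λ₂ = -107.4611° + 33.4223° = -74.0388°.

latitude -66.8700°, longitude -74.0388°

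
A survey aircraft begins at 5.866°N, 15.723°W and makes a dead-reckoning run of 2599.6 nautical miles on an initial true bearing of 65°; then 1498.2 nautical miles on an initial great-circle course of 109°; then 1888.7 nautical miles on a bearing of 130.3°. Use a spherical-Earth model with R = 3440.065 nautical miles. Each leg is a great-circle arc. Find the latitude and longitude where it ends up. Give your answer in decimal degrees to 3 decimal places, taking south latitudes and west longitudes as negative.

Apply the spherical direct solution leg by leg, carrying full precision between legs.
Leg 1: from (5.866°, -15.723°), δ = 2599.6/3440.065 = 0.755683 rad, θ = 65° → φ = 21.266°, λ = 26.109°.
Leg 2: from (21.266°, 26.109°), δ = 1498.2/3440.065 = 0.435515 rad, θ = 109° → φ = 11.586°, λ = 50.137°.
Leg 3: from (11.586°, 50.137°), δ = 1888.7/3440.065 = 0.549030 rad, θ = 130.3° → φ = -9.168°, λ = 73.913°.

latitude -9.168°, longitude 73.913°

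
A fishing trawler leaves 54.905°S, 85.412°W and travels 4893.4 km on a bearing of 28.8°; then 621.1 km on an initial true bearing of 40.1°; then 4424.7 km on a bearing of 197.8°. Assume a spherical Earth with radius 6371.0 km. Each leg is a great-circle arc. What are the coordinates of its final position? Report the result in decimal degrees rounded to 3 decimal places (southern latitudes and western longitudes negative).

latitude -46.703°, longitude -78.184°

Apply the spherical direct solution leg by leg, carrying full precision between legs.
Leg 1: from (-54.905°, -85.412°), δ = 4893.4/6371 = 0.768074 rad, θ = 28.8° → φ = -13.796°, λ = -65.252°.
Leg 2: from (-13.796°, -65.252°), δ = 621.1/6371 = 0.097489 rad, θ = 40.1° → φ = -9.499°, λ = -61.608°.
Leg 3: from (-9.499°, -61.608°), δ = 4424.7/6371 = 0.694506 rad, θ = 197.8° → φ = -46.703°, λ = -78.184°.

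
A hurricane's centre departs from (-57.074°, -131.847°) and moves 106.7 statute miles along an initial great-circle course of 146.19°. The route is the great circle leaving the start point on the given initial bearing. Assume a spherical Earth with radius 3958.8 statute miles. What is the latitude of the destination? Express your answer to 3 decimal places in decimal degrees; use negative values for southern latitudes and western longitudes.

The arc subtends δ = 106.7/3958.8 = 0.026953 rad at the centre.
Converting: φ₁ = -0.996129 rad, θ = 2.551497 rad.
sin φ₂ = sin φ₁ cos δ + cos φ₁ sin δ cos θ = (-0.839373)(0.999637) + (0.543555)(0.026949)(-0.830887) = -0.851240
φ₂ = asin(-0.851240) = -1.018343 rad = -58.347°.
For the longitude increment, Δλ = atan2( sin θ sin δ cos φ₁, cos δ − sin φ₁ sin φ₂ ) = atan2(0.008151, 0.285129) = 1.637°.
λ₂ = -131.847° + 1.637° = -130.210°.

latitude -58.347°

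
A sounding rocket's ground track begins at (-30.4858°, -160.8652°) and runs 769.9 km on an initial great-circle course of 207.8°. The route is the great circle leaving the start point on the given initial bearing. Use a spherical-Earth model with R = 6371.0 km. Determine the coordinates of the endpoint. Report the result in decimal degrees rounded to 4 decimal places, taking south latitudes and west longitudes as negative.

Angular distance δ = d/R = 769.9 / 6371 = 0.120844 rad.
Converting: φ₁ = -0.532078 rad, θ = 3.626794 rad.
sin φ₂ = sin φ₁ cos δ + cos φ₁ sin δ cos θ = (-0.507325)(0.992707) + (0.861755)(0.120551)(-0.884581) = -0.595520
φ₂ = asin(-0.595520) = -0.637912 rad = -36.5497°.
Then Δλ = atan2(-0.048451, 0.690585) = -0.070044 rad, from sin θ sin δ cos φ₁ over cos δ − sin φ₁ sin φ₂.
λ₂ = λ₁ + Δλ = -164.8784°.

latitude -36.5497°, longitude -164.8784°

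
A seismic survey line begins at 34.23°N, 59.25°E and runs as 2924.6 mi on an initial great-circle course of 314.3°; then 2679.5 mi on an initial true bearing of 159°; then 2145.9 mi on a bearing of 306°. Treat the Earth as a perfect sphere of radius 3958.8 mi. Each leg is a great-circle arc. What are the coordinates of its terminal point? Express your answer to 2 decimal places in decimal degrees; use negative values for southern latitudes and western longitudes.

latitude 32.08°, longitude -11.01°

Apply the spherical direct solution leg by leg, carrying full precision between legs.
Leg 1: from (34.23°, 59.25°), δ = 2924.6/3958.8 = 0.738759 rad, θ = 314.3° → φ = 53.58°, λ = 4.98°.
Leg 2: from (53.58°, 4.98°), δ = 2679.5/3958.8 = 0.676847 rad, θ = 159° → φ = 16.27°, λ = 18.50°.
Leg 3: from (16.27°, 18.50°), δ = 2145.9/3958.8 = 0.542058 rad, θ = 306° → φ = 32.08°, λ = -11.01°.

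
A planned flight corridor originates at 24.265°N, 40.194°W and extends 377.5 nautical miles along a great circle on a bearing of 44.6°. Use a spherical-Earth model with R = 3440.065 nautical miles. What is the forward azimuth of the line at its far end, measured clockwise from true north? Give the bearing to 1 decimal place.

Central angle δ = d/R = 0.109736 rad.
Start latitude φ₁ = 0.423504 rad; initial bearing θ = 0.778417 rad.
Destination latitude: φ₂ = arcsin( sin φ₁ cos δ + cos φ₁ sin δ cos θ ) = arcsin(0.479575) = 28.658°.
For the longitude increment, Δλ = atan2( sin θ sin δ cos φ₁, cos δ − sin φ₁ sin φ₂ ) = atan2(0.070104, 0.796900) = 5.027°.
λ₂ = -40.194° + 5.027° = -35.167°.
The forward bearing on arrival equals the back-azimuth from the destination plus 180°.
Back-azimuth from P₂ (28.7°, -35.2°) to P₁ (24.3°, -40.2°), with Δλ' = λ₁ − λ₂ = -5.0°: atan2( sin Δλ' cos φ₁ , cos φ₂ sin φ₁ − sin φ₂ cos φ₁ cos Δλ' ) = 226.8°.
Final bearing = (226.8° + 180°) mod 360° = 46.8°.

final bearing 46.8°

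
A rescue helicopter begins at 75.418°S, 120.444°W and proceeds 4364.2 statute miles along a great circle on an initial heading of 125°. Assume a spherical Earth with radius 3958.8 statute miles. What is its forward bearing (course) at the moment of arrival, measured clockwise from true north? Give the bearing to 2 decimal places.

The arc subtends δ = 4364.2/3958.8 = 1.102405 rad at the centre.
With φ₁ = -75.418° = -1.316292 rad and θ = 125° = 2.181662 rad:
sin φ₂ = sin φ₁ cos δ + cos φ₁ sin δ cos θ = (-0.967788)(0.451452) + (0.251765)(0.892296)(-0.573576) = -0.565763
φ₂ = asin(-0.565763) = -0.601358 rad = -34.455°.
For the longitude increment, Δλ = atan2( sin θ sin δ cos φ₁, cos δ − sin φ₁ sin φ₂ ) = atan2(0.184022, -0.096087) = 117.571°.
λ₂ = -120.444° + 117.571° = -2.873°.
The forward bearing on arrival equals the back-azimuth from the destination plus 180°.
Back-azimuth from P₂ (-34.46°, -2.87°) to P₁ (-75.42°, -120.44°), with Δλ' = λ₁ − λ₂ = -117.57°: atan2( sin Δλ' cos φ₁ , cos φ₂ sin φ₁ − sin φ₂ cos φ₁ cos Δλ' ) = 194.48°.
Final bearing = (194.48° + 180°) mod 360° = 14.48°.

final bearing 14.48°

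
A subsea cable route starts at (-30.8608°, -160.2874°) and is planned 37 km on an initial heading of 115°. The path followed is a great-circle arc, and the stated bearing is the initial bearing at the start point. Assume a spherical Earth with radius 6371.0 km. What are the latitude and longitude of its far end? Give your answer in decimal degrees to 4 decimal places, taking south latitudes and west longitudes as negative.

latitude -31.0010°, longitude -159.9356°

The arc subtends δ = 37/6371 = 0.005808 rad at the centre.
Converting: φ₁ = -0.538623 rad, θ = 2.007129 rad.
Destination latitude: φ₂ = arcsin( sin φ₁ cos δ + cos φ₁ sin δ cos θ ) = arcsin(-0.515052) = -31.0010°.
For the longitude increment, Δλ = atan2( sin θ sin δ cos φ₁, cos δ − sin φ₁ sin φ₂ ) = atan2(0.004518, 0.735785) = 0.3518°.
Hence λ₂ = -160.2874° + 0.3518° = -159.9356°.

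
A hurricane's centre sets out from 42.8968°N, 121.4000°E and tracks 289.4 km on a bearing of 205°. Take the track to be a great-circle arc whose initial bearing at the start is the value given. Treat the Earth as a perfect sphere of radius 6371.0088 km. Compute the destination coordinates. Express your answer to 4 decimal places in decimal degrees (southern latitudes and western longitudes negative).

latitude 40.5287°, longitude 119.9532°

δ = 289.4/6371.0088 = 0.045425 rad (2.6026°).
Converting: φ₁ = 0.748690 rad, θ = 3.577925 rad.
Destination latitude: φ₂ = arcsin( sin φ₁ cos δ + cos φ₁ sin δ cos θ ) = arcsin(0.649829) = 40.5287°.
For the longitude increment, Δλ = atan2( sin θ sin δ cos φ₁, cos δ − sin φ₁ sin φ₂ ) = atan2(-0.014059, 0.556643) = -1.4468°.
λ₂ = 121.4000° + -1.4468° = 119.9532°.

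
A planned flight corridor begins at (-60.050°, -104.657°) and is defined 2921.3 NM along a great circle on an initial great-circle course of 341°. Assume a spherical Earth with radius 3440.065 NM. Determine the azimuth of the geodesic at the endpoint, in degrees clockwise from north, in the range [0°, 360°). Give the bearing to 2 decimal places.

Angular distance δ = d/R = 2921.3 / 3440.065 = 0.849199 rad.
Start latitude φ₁ = -1.048070 rad; initial bearing θ = 5.951573 rad.
Applying the spherical law of cosines for sides, sin φ₂ = sin φ₁ cos δ + cos φ₁ sin δ cos θ = -0.217983, so φ₂ = -12.591°.
Then Δλ = atan2(-0.122026, 0.471711) = -0.253138 rad, from sin θ sin δ cos φ₁ over cos δ − sin φ₁ sin φ₂.
λ₂ = λ₁ + Δλ = -119.161°.
The forward bearing on arrival equals the back-azimuth from the destination plus 180°.
Back-azimuth from P₂ (-12.59°, -119.16°) to P₁ (-60.05°, -104.66°), with Δλ' = λ₁ − λ₂ = 14.50°: atan2( sin Δλ' cos φ₁ , cos φ₂ sin φ₁ − sin φ₂ cos φ₁ cos Δλ' ) = 170.41°.
Final bearing = (170.41° + 180°) mod 360° = 350.41°.

final bearing 350.41°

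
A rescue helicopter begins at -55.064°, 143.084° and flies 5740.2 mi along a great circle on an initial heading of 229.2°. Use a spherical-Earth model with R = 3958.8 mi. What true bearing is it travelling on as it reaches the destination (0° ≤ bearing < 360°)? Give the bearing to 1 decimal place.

final bearing 330.6°

Central angle δ = d/R = 1.449985 rad.
Start latitude φ₁ = -0.961048 rad; initial bearing θ = 4.000295 rad.
sin φ₂ = sin φ₁ cos δ + cos φ₁ sin δ cos θ = (-0.819792)(0.120518) + (0.572661)(0.992711)(-0.653421) = -0.470261
φ₂ = asin(-0.470261) = -0.489586 rad = -28.051°.
Δλ = atan2( sin θ sin δ cos φ₁ , cos δ − sin φ₁ sin φ₂ ) = atan2(-0.430342, -0.264998) = -2.122742 rad = -121.624°.
Hence λ₂ = 143.084° + -121.624° = 21.460°.
The forward bearing on arrival equals the back-azimuth from the destination plus 180°.
Back-azimuth from P₂ (-28.1°, 21.5°) to P₁ (-55.1°, 143.1°), with Δλ' = λ₁ − λ₂ = 121.6°: atan2( sin Δλ' cos φ₁ , cos φ₂ sin φ₁ − sin φ₂ cos φ₁ cos Δλ' ) = 150.6°.
Final bearing = (150.6° + 180°) mod 360° = 330.6°.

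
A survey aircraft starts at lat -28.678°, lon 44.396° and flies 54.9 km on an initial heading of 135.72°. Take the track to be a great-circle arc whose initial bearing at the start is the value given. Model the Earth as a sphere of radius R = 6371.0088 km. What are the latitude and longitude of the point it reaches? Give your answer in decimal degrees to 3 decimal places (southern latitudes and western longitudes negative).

latitude -29.031°, longitude 44.790°

The arc subtends δ = 54.9/6371.0088 = 0.008617 rad at the centre.
With φ₁ = -28.678° = -0.500526 rad and θ = 135.72° = 2.368761 rad:
Applying the spherical law of cosines for sides, sin φ₂ = sin φ₁ cos δ + cos φ₁ sin δ cos θ = -0.485281, so φ₂ = -29.031°.
For the longitude increment, Δλ = atan2( sin θ sin δ cos φ₁, cos δ − sin φ₁ sin φ₂ ) = atan2(0.005278, 0.767083) = 0.394°.
λ₂ = 44.396° + 0.394° = 44.790°.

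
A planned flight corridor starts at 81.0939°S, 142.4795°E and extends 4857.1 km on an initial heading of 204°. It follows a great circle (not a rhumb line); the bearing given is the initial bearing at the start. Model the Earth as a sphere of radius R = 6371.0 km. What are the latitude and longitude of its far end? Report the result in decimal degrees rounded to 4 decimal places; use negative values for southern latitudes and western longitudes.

latitude -54.3071°, longitude -8.7390°

Angular distance δ = d/R = 4857.1 / 6371 = 0.762376 rad.
With φ₁ = -81.0939° = -1.415356 rad and θ = 204° = 3.560472 rad:
Applying the spherical law of cosines for sides, sin φ₂ = sin φ₁ cos δ + cos φ₁ sin δ cos θ = -0.812156, so φ₂ = -54.3071°.
For the longitude increment, Δλ = atan2( sin θ sin δ cos φ₁, cos δ − sin φ₁ sin φ₂ ) = atan2(-0.043489, -0.079167) = -151.2185°.
λ₂ = λ₁ + Δλ = -8.7390°.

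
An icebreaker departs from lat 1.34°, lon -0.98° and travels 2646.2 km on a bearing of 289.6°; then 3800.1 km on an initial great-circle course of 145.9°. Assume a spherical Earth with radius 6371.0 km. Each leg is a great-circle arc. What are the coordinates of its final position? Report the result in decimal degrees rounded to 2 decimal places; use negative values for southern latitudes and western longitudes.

Apply the spherical direct solution leg by leg, carrying full precision between legs.
Leg 1: from (1.34°, -0.98°), δ = 2646.2/6371 = 0.415351 rad, θ = 289.6° → φ = 9.02°, λ = -23.62°.
Leg 2: from (9.02°, -23.62°), δ = 3800.1/6371 = 0.596468 rad, θ = 145.9° → φ = -19.25°, λ = -4.13°.

latitude -19.25°, longitude -4.13°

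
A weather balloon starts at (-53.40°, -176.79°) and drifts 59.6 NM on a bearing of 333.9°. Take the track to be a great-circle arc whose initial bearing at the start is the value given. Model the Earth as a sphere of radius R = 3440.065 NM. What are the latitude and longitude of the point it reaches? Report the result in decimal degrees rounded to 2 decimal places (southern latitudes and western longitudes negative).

Angular distance δ = d/R = 59.6 / 3440.065 = 0.017325 rad.
With φ₁ = -53.40° = -0.932006 rad and θ = 333.9° = 5.827654 rad:
Destination latitude: φ₂ = arcsin( sin φ₁ cos δ + cos φ₁ sin δ cos θ ) = arcsin(-0.793421) = -52.51°.
Then Δλ = atan2(-0.004544, 0.362878) = -0.012522 rad, from sin θ sin δ cos φ₁ over cos δ − sin φ₁ sin φ₂.
λ₂ = λ₁ + Δλ = -177.51°.

latitude -52.51°, longitude -177.51°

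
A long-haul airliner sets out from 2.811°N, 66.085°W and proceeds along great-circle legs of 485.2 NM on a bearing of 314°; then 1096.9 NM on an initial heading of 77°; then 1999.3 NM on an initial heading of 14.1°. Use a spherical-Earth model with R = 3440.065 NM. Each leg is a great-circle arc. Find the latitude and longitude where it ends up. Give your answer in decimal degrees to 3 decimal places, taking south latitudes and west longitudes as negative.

latitude 44.029°, longitude -43.033°

Apply the spherical direct solution leg by leg, carrying full precision between legs.
Leg 1: from (2.811°, -66.085°), δ = 485.2/3440.065 = 0.141044 rad, θ = 314° → φ = 8.400°, λ = -71.952°.
Leg 2: from (8.400°, -71.952°), δ = 1096.9/3440.065 = 0.318860 rad, θ = 77° → φ = 12.034°, λ = -53.753°.
Leg 3: from (12.034°, -53.753°), δ = 1999.3/3440.065 = 0.581181 rad, θ = 14.1° → φ = 44.029°, λ = -43.033°.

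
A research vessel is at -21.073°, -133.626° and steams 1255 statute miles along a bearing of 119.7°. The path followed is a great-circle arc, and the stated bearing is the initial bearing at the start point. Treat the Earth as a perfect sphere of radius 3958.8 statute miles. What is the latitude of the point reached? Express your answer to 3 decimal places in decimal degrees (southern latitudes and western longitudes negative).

latitude -29.062°

The arc subtends δ = 1255/3958.8 = 0.317015 rad at the centre.
With φ₁ = -21.073° = -0.367793 rad and θ = 119.7° = 2.089159 rad:
Destination latitude: φ₂ = arcsin( sin φ₁ cos δ + cos φ₁ sin δ cos θ ) = arcsin(-0.485762) = -29.062°.
For the longitude increment, Δλ = atan2( sin θ sin δ cos φ₁, cos δ − sin φ₁ sin φ₂ ) = atan2(0.252671, 0.775511) = 18.046°.
λ₂ = λ₁ + Δλ = -115.580°.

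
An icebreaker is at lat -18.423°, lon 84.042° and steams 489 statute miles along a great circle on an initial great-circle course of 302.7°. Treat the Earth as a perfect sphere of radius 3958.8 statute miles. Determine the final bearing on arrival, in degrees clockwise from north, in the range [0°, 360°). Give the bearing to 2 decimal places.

final bearing 304.44°

Angular distance δ = d/R = 489 / 3958.8 = 0.123522 rad.
Start latitude φ₁ = -0.321542 rad; initial bearing θ = 5.283112 rad.
sin φ₂ = sin φ₁ cos δ + cos φ₁ sin δ cos θ = (-0.316030)(0.992381) + (0.948749)(0.123208)(0.540240) = -0.250471
φ₂ = asin(-0.250471) = -0.253167 rad = -14.505°.
For the longitude increment, Δλ = atan2( sin θ sin δ cos φ₁, cos δ − sin φ₁ sin φ₂ ) = atan2(-0.098367, 0.913224) = -6.148°.
λ₂ = 84.042° + -6.148° = 77.894°.
The forward bearing on arrival equals the back-azimuth from the destination plus 180°.
Back-azimuth from P₂ (-14.51°, 77.89°) to P₁ (-18.42°, 84.04°), with Δλ' = λ₁ − λ₂ = 6.15°: atan2( sin Δλ' cos φ₁ , cos φ₂ sin φ₁ − sin φ₂ cos φ₁ cos Δλ' ) = 124.44°.
Final bearing = (124.44° + 180°) mod 360° = 304.44°.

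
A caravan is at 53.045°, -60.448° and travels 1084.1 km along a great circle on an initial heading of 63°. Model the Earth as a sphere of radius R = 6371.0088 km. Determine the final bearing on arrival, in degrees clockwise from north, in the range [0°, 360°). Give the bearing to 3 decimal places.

Angular distance δ = d/R = 1084.1 / 6371.0088 = 0.170161 rad.
Start latitude φ₁ = 0.925810 rad; initial bearing θ = 1.099557 rad.
sin φ₂ = sin φ₁ cos δ + cos φ₁ sin δ cos θ = (0.799108)(0.985557) + (0.601188)(0.169341)(0.453990) = 0.833786
φ₂ = asin(0.833786) = 0.985930 rad = 56.490°.
Δλ = atan2( sin θ sin δ cos φ₁ , cos δ − sin φ₁ sin φ₂ ) = atan2(0.090710, 0.319273) = 0.276819 rad = 15.861°.
Hence λ₂ = -60.448° + 15.861° = -44.587°.
The forward bearing on arrival equals the back-azimuth from the destination plus 180°.
Back-azimuth from P₂ (56.490°, -44.587°) to P₁ (53.045°, -60.448°), with Δλ' = λ₁ − λ₂ = -15.861°: atan2( sin Δλ' cos φ₁ , cos φ₂ sin φ₁ − sin φ₂ cos φ₁ cos Δλ' ) = 255.989°.
Final bearing = (255.989° + 180°) mod 360° = 75.989°.

final bearing 75.989°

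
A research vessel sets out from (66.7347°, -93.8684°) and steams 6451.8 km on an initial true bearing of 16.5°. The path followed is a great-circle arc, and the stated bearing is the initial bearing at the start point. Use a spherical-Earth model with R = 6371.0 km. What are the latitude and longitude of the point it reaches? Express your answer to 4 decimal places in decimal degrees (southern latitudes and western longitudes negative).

latitude 53.8794°, longitude 62.0090°

Angular distance δ = d/R = 6451.8 / 6371 = 1.012682 rad.
Start latitude φ₁ = 1.164740 rad; initial bearing θ = 0.287979 rad.
sin φ₂ = sin φ₁ cos δ + cos φ₁ sin δ cos θ = (0.918686)(0.529587) + (0.394989)(0.848255)(0.958820) = 0.807778
φ₂ = asin(0.807778) = 0.940374 rad = 53.8794°.
Δλ = atan2( sin θ sin δ cos φ₁ , cos δ − sin φ₁ sin φ₂ ) = atan2(0.095160, -0.212507) = 2.720574 rad = 155.8774°.
λ₂ = -93.8684° + 155.8774° = 62.0090°.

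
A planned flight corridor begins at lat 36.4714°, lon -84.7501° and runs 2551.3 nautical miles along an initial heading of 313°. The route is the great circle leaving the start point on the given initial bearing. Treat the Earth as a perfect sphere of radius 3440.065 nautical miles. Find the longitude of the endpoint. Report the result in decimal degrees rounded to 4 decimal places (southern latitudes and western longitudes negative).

longitude -141.8906°

δ = 2551.3/3440.065 = 0.741643 rad (42.4930°).
Start latitude φ₁ = 0.636546 rad; initial bearing θ = 5.462881 rad.
Destination latitude: φ₂ = arcsin( sin φ₁ cos δ + cos φ₁ sin δ cos θ ) = arcsin(0.808768) = 53.9757°.
Δλ = atan2( sin θ sin δ cos φ₁ , cos δ − sin φ₁ sin φ₂ ) = atan2(-0.397276, 0.256611) = -0.997291 rad = -57.1405°.
λ₂ = -84.7501° + -57.1405° = -141.8906°.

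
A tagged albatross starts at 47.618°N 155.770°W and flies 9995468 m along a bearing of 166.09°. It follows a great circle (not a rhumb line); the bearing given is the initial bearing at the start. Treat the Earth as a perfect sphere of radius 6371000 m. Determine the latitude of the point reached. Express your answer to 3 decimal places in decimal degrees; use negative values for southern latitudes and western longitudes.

latitude -40.761°

δ = 9995468/6371000 = 1.568901 rad (89.8914°).
With φ₁ = 47.618° = 0.831091 rad and θ = 166.09° = 2.898817 rad:
Applying the spherical law of cosines for sides, sin φ₂ = sin φ₁ cos δ + cos φ₁ sin δ cos θ = -0.652902, so φ₂ = -40.761°.
Then Δλ = atan2(0.162045, 0.484172) = 0.322965 rad, from sin θ sin δ cos φ₁ over cos δ − sin φ₁ sin φ₂.
λ₂ = -155.770° + 18.505° = -137.265°.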